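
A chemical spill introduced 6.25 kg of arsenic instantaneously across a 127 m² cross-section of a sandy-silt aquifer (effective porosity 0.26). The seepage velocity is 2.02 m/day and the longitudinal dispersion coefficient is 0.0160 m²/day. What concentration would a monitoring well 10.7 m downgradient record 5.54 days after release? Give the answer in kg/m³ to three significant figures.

For an instantaneous plane source, C(x,t) = M/(n_e·A·√(4πDt)) · exp(−(x−vt)²/(4Dt)), with n_e·A the pore (flow) area.
Plume center vt = 2.02 × 5.54 = 11.1908 m, so the well at 10.7 m is 0.4908 m upgradient of the peak.
√(4πDt) = 1.055 m, giving peak height M/(n_e·A·√(4πDt)) = 6.25/(0.26 × 127 × 1.055) = 0.1794 kg/m³.
(x−vt)²/(4Dt) = (-0.4908)²/(4 × 0.0160 × 5.54) = 0.6794; exp(−0.6794) = 0.5069.
C = 0.1794 × 0.5069 = 0.0909 kg/m³.

0.0909 kg/m³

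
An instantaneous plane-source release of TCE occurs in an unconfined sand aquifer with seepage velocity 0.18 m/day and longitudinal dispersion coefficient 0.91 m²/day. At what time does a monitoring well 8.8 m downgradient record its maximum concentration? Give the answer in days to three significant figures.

For the 1D instantaneous-source solution, setting ∂C/∂t = 0 at fixed x gives v²t² + 2Dt − x² = 0, so t = (√(D² + v²x²) − D)/v².
√(D² + v²x²) = √(0.91² + 0.18² × 8.8²) = 1.827; v² = 0.0324.
t = (1.827 − 0.91)/0.0324 = 28.3 days (vs. the pure-advection estimate x/v = 48.9 d).

28.3 days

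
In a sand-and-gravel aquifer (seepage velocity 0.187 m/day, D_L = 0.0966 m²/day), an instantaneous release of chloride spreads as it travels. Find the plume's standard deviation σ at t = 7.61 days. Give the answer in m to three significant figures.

Dispersive spreading gives a Gaussian with σ² = 2Dt; advection only shifts the center.
σ = √(2 × 0.0966 × 7.61) = 1.21 m.

1.21 m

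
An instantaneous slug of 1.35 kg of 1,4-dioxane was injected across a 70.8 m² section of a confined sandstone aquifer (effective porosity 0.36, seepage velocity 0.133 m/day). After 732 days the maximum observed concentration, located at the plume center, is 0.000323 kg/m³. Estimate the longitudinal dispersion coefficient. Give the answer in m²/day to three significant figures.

At the plume center C_max = M/(n_e·A·√(4πDt)), so D = M²/(4πt·(n_e·A·C_max)²).
n_e·A·C_max = 0.36 × 70.8 × 0.000323 = 0.008233 kg/m.
D = 1.35²/(4π × 732 × 0.008233²) = 2.92 m²/day.

2.92 m²/day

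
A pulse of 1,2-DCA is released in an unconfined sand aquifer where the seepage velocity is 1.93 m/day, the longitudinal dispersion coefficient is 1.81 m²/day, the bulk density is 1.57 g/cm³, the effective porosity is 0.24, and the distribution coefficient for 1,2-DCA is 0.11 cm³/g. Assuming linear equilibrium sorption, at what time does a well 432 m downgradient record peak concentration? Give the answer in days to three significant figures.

384 days

Retardation factor R = 1 + ρ_b·K_d/n = 1 + 1.57 × 0.11/0.24 = 1.720.
Sorption retards both mechanisms: v_R = v/R = 1.122 m/day, D_R = D/R = 1.052 m²/day.
Peak time from v_R²t² + 2D_R t − x² = 0: t = (√(D_R² + v_R²x²) − D_R)/v_R².
√(D_R² + v_R²x²) = √(1.052² + 1.122² × 432²) = 484.7; v_R² = 1.259.
t = (484.7 − 1.052)/1.259 = 384 days.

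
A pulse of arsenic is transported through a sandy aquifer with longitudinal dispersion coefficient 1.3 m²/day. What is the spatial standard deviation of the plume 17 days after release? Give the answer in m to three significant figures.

6.65 m

Dispersive spreading gives a Gaussian with σ² = 2Dt; advection only shifts the center.
σ = √(2 × 1.3 × 17) = 6.65 m.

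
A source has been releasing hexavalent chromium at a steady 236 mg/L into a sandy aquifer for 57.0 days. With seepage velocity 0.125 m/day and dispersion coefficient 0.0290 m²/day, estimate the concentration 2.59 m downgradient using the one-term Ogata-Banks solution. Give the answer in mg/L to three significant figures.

235 mg/L

For a continuous step input, C/C₀ ≈ ½·erfc((x−vt)/(2√(Dt))).
vt = 0.125 × 57.0 = 7.125 m and 2√(Dt) = 2√(0.0290 × 57.0) = 2.571 m.
Argument (x−vt)/(2√(Dt)) = (2.59 − 7.125)/2.571 = -1.764; ½·erfc(-1.764) = 0.9937.
C = 236 × 0.9937 = 235 mg/L.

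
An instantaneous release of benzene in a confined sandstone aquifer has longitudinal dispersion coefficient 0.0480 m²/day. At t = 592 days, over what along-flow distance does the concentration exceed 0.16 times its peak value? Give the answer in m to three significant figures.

The plume is Gaussian with σ = √(2Dt) = √(2 × 0.0480 × 592) = 7.539 m.
C/C_peak = exp(−Δx²/(2σ²)) = 0.16 ⇒ Δx = σ·√(−2 ln 0.16) = 7.539 × 1.914 = 14.43 m.
Width = 2Δx = 28.9 m.

28.9 m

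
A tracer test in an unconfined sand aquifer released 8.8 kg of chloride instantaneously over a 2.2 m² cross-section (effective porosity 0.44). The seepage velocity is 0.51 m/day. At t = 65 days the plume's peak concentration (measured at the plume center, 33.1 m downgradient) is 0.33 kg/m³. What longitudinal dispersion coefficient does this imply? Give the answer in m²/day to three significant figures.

0.929 m²/day

At the plume center C_max = M/(n_e·A·√(4πDt)), so D = M²/(4πt·(n_e·A·C_max)²).
n_e·A·C_max = 0.44 × 2.2 × 0.33 = 0.3194 kg/m.
D = 8.8²/(4π × 65 × 0.3194²) = 0.929 m²/day.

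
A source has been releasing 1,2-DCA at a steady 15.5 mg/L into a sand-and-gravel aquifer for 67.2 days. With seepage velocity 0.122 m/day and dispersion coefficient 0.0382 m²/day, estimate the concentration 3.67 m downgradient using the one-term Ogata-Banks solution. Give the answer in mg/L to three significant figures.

For a continuous step input, C/C₀ ≈ ½·erfc((x−vt)/(2√(Dt))).
vt = 0.122 × 67.2 = 8.1984 m and 2√(Dt) = 2√(0.0382 × 67.2) = 3.204 m.
Argument (x−vt)/(2√(Dt)) = (3.67 − 8.1984)/3.204 = -1.413; ½·erfc(-1.413) = 0.9772.
C = 15.5 × 0.9772 = 15.1 mg/L.

15.1 mg/L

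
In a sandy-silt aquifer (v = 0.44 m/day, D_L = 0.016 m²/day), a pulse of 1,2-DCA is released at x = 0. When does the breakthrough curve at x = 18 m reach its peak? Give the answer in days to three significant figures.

40.8 days

For the 1D instantaneous-source solution, setting ∂C/∂t = 0 at fixed x gives v²t² + 2Dt − x² = 0, so t = (√(D² + v²x²) − D)/v².
√(D² + v²x²) = √(0.016² + 0.44² × 18²) = 7.920; v² = 0.1936.
t = (7.920 − 0.016)/0.1936 = 40.8 days (vs. the pure-advection estimate x/v = 40.9 d).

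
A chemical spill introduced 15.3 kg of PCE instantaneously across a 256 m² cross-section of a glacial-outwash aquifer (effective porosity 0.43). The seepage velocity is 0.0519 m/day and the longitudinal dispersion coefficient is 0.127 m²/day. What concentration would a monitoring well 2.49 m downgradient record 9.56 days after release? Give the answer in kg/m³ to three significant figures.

For an instantaneous plane source, C(x,t) = M/(n_e·A·√(4πDt)) · exp(−(x−vt)²/(4Dt)), with n_e·A the pore (flow) area.
Plume center vt = 0.0519 × 9.56 = 0.496164 m, so the well at 2.49 m is 1.993836 m downgradient of the peak.
√(4πDt) = 3.906 m, giving peak height M/(n_e·A·√(4πDt)) = 15.3/(0.43 × 256 × 3.906) = 0.03558 kg/m³.
(x−vt)²/(4Dt) = (1.993836)²/(4 × 0.127 × 9.56) = 0.8186; exp(−0.8186) = 0.4410.
C = 0.03558 × 0.4410 = 0.0157 kg/m³.

0.0157 kg/m³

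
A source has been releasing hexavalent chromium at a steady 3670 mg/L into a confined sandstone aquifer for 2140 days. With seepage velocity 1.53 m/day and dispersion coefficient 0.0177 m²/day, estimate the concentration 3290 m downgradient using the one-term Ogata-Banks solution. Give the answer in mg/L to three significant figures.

For a continuous step input, C/C₀ ≈ ½·erfc((x−vt)/(2√(Dt))).
vt = 1.53 × 2140 = 3274.2 m and 2√(Dt) = 2√(0.0177 × 2140) = 12.31 m.
Argument (x−vt)/(2√(Dt)) = (3290 − 3274.2)/12.31 = 1.284; ½·erfc(1.284) = 0.03470.
C = 3670 × 0.03470 = 127 mg/L.

127 mg/L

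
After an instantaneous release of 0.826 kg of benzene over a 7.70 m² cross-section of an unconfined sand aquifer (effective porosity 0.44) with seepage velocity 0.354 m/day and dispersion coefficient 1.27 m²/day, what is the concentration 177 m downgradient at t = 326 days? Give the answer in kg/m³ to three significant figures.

0.000342 kg/m³

For an instantaneous plane source, C(x,t) = M/(n_e·A·√(4πDt)) · exp(−(x−vt)²/(4Dt)), with n_e·A the pore (flow) area.
Plume center vt = 0.354 × 326 = 115.404 m, so the well at 177 m is 61.596 m downgradient of the peak.
√(4πDt) = 72.13 m, giving peak height M/(n_e·A·√(4πDt)) = 0.826/(0.44 × 7.70 × 72.13) = 0.003380 kg/m³.
(x−vt)²/(4Dt) = (61.596)²/(4 × 1.27 × 326) = 2.291; exp(−2.291) = 0.1012.
C = 0.003380 × 0.1012 = 0.000342 kg/m³.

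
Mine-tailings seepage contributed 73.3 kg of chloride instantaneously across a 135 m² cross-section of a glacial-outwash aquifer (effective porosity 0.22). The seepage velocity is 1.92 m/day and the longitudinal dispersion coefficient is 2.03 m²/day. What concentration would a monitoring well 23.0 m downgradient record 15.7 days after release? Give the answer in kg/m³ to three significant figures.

0.0826 kg/m³

For an instantaneous plane source, C(x,t) = M/(n_e·A·√(4πDt)) · exp(−(x−vt)²/(4Dt)), with n_e·A the pore (flow) area.
Plume center vt = 1.92 × 15.7 = 30.144 m, so the well at 23.0 m is 7.144 m upgradient of the peak.
√(4πDt) = 20.01 m, giving peak height M/(n_e·A·√(4πDt)) = 73.3/(0.22 × 135 × 20.01) = 0.1233 kg/m³.
(x−vt)²/(4Dt) = (-7.144)²/(4 × 2.03 × 15.7) = 0.4003; exp(−0.4003) = 0.6701.
C = 0.1233 × 0.6701 = 0.0826 kg/m³.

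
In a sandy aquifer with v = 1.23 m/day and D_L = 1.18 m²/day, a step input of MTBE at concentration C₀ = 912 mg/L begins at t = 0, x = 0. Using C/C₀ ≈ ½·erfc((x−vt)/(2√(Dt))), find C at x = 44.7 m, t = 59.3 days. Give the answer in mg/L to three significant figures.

904 mg/L

For a continuous step input, C/C₀ ≈ ½·erfc((x−vt)/(2√(Dt))).
vt = 1.23 × 59.3 = 72.939 m and 2√(Dt) = 2√(1.18 × 59.3) = 16.73 m.
Argument (x−vt)/(2√(Dt)) = (44.7 − 72.939)/16.73 = -1.688; ½·erfc(-1.688) = 0.9915.
C = 912 × 0.9915 = 904 mg/L.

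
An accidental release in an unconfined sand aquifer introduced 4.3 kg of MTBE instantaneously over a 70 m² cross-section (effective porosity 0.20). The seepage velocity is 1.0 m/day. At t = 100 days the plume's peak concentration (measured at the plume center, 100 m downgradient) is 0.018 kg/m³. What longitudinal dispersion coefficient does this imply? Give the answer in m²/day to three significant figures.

At the plume center C_max = M/(n_e·A·√(4πDt)), so D = M²/(4πt·(n_e·A·C_max)²).
n_e·A·C_max = 0.20 × 70 × 0.018 = 0.2520 kg/m.
D = 4.3²/(4π × 100 × 0.2520²) = 0.232 m²/day.

0.232 m²/day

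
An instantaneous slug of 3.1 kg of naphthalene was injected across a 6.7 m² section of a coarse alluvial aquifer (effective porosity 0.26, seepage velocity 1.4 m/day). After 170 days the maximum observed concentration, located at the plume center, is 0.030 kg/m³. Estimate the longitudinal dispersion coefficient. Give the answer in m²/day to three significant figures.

1.65 m²/day

At the plume center C_max = M/(n_e·A·√(4πDt)), so D = M²/(4πt·(n_e·A·C_max)²).
n_e·A·C_max = 0.26 × 6.7 × 0.030 = 0.05226 kg/m.
D = 3.1²/(4π × 170 × 0.05226²) = 1.65 m²/day.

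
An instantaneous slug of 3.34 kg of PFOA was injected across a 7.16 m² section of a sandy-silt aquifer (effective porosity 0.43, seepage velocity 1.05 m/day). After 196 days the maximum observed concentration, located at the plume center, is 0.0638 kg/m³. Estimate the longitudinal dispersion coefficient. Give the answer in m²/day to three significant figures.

At the plume center C_max = M/(n_e·A·√(4πDt)), so D = M²/(4πt·(n_e·A·C_max)²).
n_e·A·C_max = 0.43 × 7.16 × 0.0638 = 0.1964 kg/m.
D = 3.34²/(4π × 196 × 0.1964²) = 0.117 m²/day.

0.117 m²/day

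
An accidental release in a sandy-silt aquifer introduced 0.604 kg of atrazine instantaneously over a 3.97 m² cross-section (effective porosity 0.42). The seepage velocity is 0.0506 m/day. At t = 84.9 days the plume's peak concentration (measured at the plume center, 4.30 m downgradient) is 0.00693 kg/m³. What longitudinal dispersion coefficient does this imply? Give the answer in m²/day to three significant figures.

At the plume center C_max = M/(n_e·A·√(4πDt)), so D = M²/(4πt·(n_e·A·C_max)²).
n_e·A·C_max = 0.42 × 3.97 × 0.00693 = 0.01156 kg/m.
D = 0.604²/(4π × 84.9 × 0.01156²) = 2.56 m²/day.

2.56 m²/day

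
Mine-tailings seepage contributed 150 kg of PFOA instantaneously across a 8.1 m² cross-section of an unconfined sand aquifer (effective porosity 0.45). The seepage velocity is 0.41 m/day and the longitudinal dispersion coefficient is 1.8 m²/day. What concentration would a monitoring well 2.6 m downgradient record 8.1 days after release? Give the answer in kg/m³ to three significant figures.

3.01 kg/m³

For an instantaneous plane source, C(x,t) = M/(n_e·A·√(4πDt)) · exp(−(x−vt)²/(4Dt)), with n_e·A the pore (flow) area.
Plume center vt = 0.41 × 8.1 = 3.321 m, so the well at 2.6 m is 0.721 m upgradient of the peak.
√(4πDt) = 13.54 m, giving peak height M/(n_e·A·√(4πDt)) = 150/(0.45 × 8.1 × 13.54) = 3.039 kg/m³.
(x−vt)²/(4Dt) = (-0.721)²/(4 × 1.8 × 8.1) = 0.008914; exp(−0.008914) = 0.9911.
C = 3.039 × 0.9911 = 3.01 kg/m³.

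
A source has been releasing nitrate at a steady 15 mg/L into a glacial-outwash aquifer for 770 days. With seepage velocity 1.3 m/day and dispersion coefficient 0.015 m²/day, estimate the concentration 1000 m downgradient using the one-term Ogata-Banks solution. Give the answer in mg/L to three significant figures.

8.74 mg/L

For a continuous step input, C/C₀ ≈ ½·erfc((x−vt)/(2√(Dt))).
vt = 1.3 × 770 = 1001 m and 2√(Dt) = 2√(0.015 × 770) = 6.797 m.
Argument (x−vt)/(2√(Dt)) = (1000 − 1001)/6.797 = -0.1471; ½·erfc(-0.1471) = 0.5824.
C = 15 × 0.5824 = 8.74 mg/L.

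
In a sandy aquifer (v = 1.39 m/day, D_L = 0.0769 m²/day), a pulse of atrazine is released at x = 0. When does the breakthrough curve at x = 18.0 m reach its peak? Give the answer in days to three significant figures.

For the 1D instantaneous-source solution, setting ∂C/∂t = 0 at fixed x gives v²t² + 2Dt − x² = 0, so t = (√(D² + v²x²) − D)/v².
√(D² + v²x²) = √(0.0769² + 1.39² × 18.0²) = 25.02; v² = 1.9321.
t = (25.02 − 0.0769)/1.9321 = 12.9 days (vs. the pure-advection estimate x/v = 12.9 d).

12.9 days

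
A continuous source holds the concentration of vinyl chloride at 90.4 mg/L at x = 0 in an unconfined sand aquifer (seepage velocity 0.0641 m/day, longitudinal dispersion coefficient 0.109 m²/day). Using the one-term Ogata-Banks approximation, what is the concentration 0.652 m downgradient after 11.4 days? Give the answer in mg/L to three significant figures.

47.0 mg/L

For a continuous step input, C/C₀ ≈ ½·erfc((x−vt)/(2√(Dt))).
vt = 0.0641 × 11.4 = 0.73074 m and 2√(Dt) = 2√(0.109 × 11.4) = 2.229 m.
Argument (x−vt)/(2√(Dt)) = (0.652 − 0.73074)/2.229 = -0.03533; ½·erfc(-0.03533) = 0.5199.
C = 90.4 × 0.5199 = 47.0 mg/L.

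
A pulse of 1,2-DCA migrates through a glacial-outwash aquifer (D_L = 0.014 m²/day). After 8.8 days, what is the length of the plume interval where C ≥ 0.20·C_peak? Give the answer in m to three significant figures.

The plume is Gaussian with σ = √(2Dt) = √(2 × 0.014 × 8.8) = 0.4964 m.
C/C_peak = exp(−Δx²/(2σ²)) = 0.20 ⇒ Δx = σ·√(−2 ln 0.20) = 0.4964 × 1.794 = 0.8905 m.
Width = 2Δx = 1.78 m.

1.78 m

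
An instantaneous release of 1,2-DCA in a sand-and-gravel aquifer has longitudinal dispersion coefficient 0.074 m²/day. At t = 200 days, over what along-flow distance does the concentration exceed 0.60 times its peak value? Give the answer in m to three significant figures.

The plume is Gaussian with σ = √(2Dt) = √(2 × 0.074 × 200) = 5.441 m.
C/C_peak = exp(−Δx²/(2σ²)) = 0.60 ⇒ Δx = σ·√(−2 ln 0.60) = 5.441 × 1.011 = 5.501 m.
Width = 2Δx = 11.0 m.

11.0 m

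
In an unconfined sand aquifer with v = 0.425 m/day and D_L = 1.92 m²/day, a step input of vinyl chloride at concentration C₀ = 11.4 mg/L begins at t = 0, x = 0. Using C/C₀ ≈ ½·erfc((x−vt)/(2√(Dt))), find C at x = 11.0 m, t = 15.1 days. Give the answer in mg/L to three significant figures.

For a continuous step input, C/C₀ ≈ ½·erfc((x−vt)/(2√(Dt))).
vt = 0.425 × 15.1 = 6.4175 m and 2√(Dt) = 2√(1.92 × 15.1) = 10.77 m.
Argument (x−vt)/(2√(Dt)) = (11.0 − 6.4175)/10.77 = 0.4255; ½·erfc(0.4255) = 0.2737.
C = 11.4 × 0.2737 = 3.12 mg/L.

3.12 mg/L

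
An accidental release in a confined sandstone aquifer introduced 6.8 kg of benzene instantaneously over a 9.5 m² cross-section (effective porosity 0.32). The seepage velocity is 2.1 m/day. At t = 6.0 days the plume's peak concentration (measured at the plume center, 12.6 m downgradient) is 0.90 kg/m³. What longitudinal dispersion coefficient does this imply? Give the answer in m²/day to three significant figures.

At the plume center C_max = M/(n_e·A·√(4πDt)), so D = M²/(4πt·(n_e·A·C_max)²).
n_e·A·C_max = 0.32 × 9.5 × 0.90 = 2.736 kg/m.
D = 6.8²/(4π × 6.0 × 2.736²) = 0.0819 m²/day.

0.0819 m²/day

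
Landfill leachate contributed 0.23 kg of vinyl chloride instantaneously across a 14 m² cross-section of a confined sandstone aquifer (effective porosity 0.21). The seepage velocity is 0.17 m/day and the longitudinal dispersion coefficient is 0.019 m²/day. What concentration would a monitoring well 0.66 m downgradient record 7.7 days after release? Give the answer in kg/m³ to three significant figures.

For an instantaneous plane source, C(x,t) = M/(n_e·A·√(4πDt)) · exp(−(x−vt)²/(4Dt)), with n_e·A the pore (flow) area.
Plume center vt = 0.17 × 7.7 = 1.309 m, so the well at 0.66 m is 0.649 m upgradient of the peak.
√(4πDt) = 1.356 m, giving peak height M/(n_e·A·√(4πDt)) = 0.23/(0.21 × 14 × 1.356) = 0.05769 kg/m³.
(x−vt)²/(4Dt) = (-0.649)²/(4 × 0.019 × 7.7) = 0.7198; exp(−0.7198) = 0.4868.
C = 0.05769 × 0.4868 = 0.0281 kg/m³.

0.0281 kg/m³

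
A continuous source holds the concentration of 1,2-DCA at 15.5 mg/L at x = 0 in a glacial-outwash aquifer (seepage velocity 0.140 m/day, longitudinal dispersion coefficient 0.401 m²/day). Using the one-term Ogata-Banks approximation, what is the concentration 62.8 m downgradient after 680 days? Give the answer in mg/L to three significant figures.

For a continuous step input, C/C₀ ≈ ½·erfc((x−vt)/(2√(Dt))).
vt = 0.140 × 680 = 95.2 m and 2√(Dt) = 2√(0.401 × 680) = 33.03 m.
Argument (x−vt)/(2√(Dt)) = (62.8 − 95.2)/33.03 = -0.9809; ½·erfc(-0.9809) = 0.9173.
C = 15.5 × 0.9173 = 14.2 mg/L.

14.2 mg/L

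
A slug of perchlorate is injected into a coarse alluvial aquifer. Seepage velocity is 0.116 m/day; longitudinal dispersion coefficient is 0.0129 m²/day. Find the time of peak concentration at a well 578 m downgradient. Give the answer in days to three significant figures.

For the 1D instantaneous-source solution, setting ∂C/∂t = 0 at fixed x gives v²t² + 2Dt − x² = 0, so t = (√(D² + v²x²) − D)/v².
√(D² + v²x²) = √(0.0129² + 0.116² × 578²) = 67.05; v² = 0.013456.
t = (67.05 − 0.0129)/0.013456 = 4980 days (vs. the pure-advection estimate x/v = 4980 d).

4980 days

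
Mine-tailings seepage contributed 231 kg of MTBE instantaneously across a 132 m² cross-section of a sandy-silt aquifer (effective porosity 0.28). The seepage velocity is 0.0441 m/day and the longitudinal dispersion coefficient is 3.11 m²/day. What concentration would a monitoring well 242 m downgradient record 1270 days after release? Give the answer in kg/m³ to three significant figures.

For an instantaneous plane source, C(x,t) = M/(n_e·A·√(4πDt)) · exp(−(x−vt)²/(4Dt)), with n_e·A the pore (flow) area.
Plume center vt = 0.0441 × 1270 = 56.007 m, so the well at 242 m is 185.993 m downgradient of the peak.
√(4πDt) = 222.8 m, giving peak height M/(n_e·A·√(4πDt)) = 231/(0.28 × 132 × 222.8) = 0.02805 kg/m³.
(x−vt)²/(4Dt) = (185.993)²/(4 × 3.11 × 1270) = 2.190; exp(−2.190) = 0.1119.
C = 0.02805 × 0.1119 = 0.00314 kg/m³.

0.00314 kg/m³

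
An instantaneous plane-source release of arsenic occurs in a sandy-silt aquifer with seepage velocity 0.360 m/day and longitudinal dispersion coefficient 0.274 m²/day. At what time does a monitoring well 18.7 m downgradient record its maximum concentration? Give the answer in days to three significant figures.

49.9 days

For the 1D instantaneous-source solution, setting ∂C/∂t = 0 at fixed x gives v²t² + 2Dt − x² = 0, so t = (√(D² + v²x²) − D)/v².
√(D² + v²x²) = √(0.274² + 0.360² × 18.7²) = 6.738; v² = 0.1296.
t = (6.738 − 0.274)/0.1296 = 49.9 days (vs. the pure-advection estimate x/v = 51.9 d).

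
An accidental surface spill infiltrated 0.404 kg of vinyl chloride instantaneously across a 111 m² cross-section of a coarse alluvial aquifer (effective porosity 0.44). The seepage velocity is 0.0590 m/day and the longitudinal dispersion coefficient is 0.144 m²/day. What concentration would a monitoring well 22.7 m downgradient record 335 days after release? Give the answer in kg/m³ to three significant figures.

For an instantaneous plane source, C(x,t) = M/(n_e·A·√(4πDt)) · exp(−(x−vt)²/(4Dt)), with n_e·A the pore (flow) area.
Plume center vt = 0.0590 × 335 = 19.765 m, so the well at 22.7 m is 2.935 m downgradient of the peak.
√(4πDt) = 24.62 m, giving peak height M/(n_e·A·√(4πDt)) = 0.404/(0.44 × 111 × 24.62) = 0.0003360 kg/m³.
(x−vt)²/(4Dt) = (2.935)²/(4 × 0.144 × 335) = 0.04464; exp(−0.04464) = 0.9563.
C = 0.0003360 × 0.9563 = 0.000321 kg/m³.

0.000321 kg/m³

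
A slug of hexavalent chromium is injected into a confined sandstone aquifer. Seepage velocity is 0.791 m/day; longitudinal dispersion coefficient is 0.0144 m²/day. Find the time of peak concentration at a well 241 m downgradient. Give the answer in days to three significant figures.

305 days

For the 1D instantaneous-source solution, setting ∂C/∂t = 0 at fixed x gives v²t² + 2Dt − x² = 0, so t = (√(D² + v²x²) − D)/v².
√(D² + v²x²) = √(0.0144² + 0.791² × 241²) = 190.6; v² = 0.625681.
t = (190.6 − 0.0144)/0.625681 = 305 days (vs. the pure-advection estimate x/v = 305 d).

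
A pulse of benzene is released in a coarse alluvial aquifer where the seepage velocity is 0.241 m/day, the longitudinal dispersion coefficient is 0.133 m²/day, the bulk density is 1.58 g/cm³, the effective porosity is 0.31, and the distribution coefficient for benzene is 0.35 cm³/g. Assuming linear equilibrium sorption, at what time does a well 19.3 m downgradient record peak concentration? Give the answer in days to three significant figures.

217 days

Retardation factor R = 1 + ρ_b·K_d/n = 1 + 1.58 × 0.35/0.31 = 2.784.
Sorption retards both mechanisms: v_R = v/R = 0.08657 m/day, D_R = D/R = 0.04777 m²/day.
Peak time from v_R²t² + 2D_R t − x² = 0: t = (√(D_R² + v_R²x²) − D_R)/v_R².
√(D_R² + v_R²x²) = √(0.04777² + 0.08657² × 19.3²) = 1.671; v_R² = 0.007494.
t = (1.671 − 0.04777)/0.007494 = 217 days.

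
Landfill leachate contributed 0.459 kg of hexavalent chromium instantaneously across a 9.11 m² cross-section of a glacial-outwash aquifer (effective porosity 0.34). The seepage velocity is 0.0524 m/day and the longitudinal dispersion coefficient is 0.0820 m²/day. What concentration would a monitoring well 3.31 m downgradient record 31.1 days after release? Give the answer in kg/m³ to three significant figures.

For an instantaneous plane source, C(x,t) = M/(n_e·A·√(4πDt)) · exp(−(x−vt)²/(4Dt)), with n_e·A the pore (flow) area.
Plume center vt = 0.0524 × 31.1 = 1.62964 m, so the well at 3.31 m is 1.68036 m downgradient of the peak.
√(4πDt) = 5.661 m, giving peak height M/(n_e·A·√(4πDt)) = 0.459/(0.34 × 9.11 × 5.661) = 0.02618 kg/m³.
(x−vt)²/(4Dt) = (1.68036)²/(4 × 0.0820 × 31.1) = 0.2768; exp(−0.2768) = 0.7582.
C = 0.02618 × 0.7582 = 0.0198 kg/m³.

0.0198 kg/m³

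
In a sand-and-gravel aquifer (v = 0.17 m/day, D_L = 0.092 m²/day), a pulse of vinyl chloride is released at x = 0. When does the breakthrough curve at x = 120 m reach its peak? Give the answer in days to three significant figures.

For the 1D instantaneous-source solution, setting ∂C/∂t = 0 at fixed x gives v²t² + 2Dt − x² = 0, so t = (√(D² + v²x²) − D)/v².
√(D² + v²x²) = √(0.092² + 0.17² × 120²) = 20.40; v² = 0.0289.
t = (20.40 − 0.092)/0.0289 = 703 days (vs. the pure-advection estimate x/v = 706 d).

703 days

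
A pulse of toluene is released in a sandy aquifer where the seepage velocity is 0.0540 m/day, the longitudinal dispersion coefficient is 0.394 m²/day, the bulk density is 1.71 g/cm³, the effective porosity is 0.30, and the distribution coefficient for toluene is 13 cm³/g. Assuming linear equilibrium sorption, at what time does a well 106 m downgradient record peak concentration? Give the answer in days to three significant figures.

Retardation factor R = 1 + ρ_b·K_d/n = 1 + 1.71 × 13/0.30 = 75.10.
Sorption retards both mechanisms: v_R = v/R = 0.0007190 m/day, D_R = D/R = 0.005246 m²/day.
Peak time from v_R²t² + 2D_R t − x² = 0: t = (√(D_R² + v_R²x²) − D_R)/v_R².
√(D_R² + v_R²x²) = √(0.005246² + 0.0007190² × 106²) = 0.07639; v_R² = 5.170e-07.
t = (0.07639 − 0.005246)/5.170e-07 = 138000 days.

138000 days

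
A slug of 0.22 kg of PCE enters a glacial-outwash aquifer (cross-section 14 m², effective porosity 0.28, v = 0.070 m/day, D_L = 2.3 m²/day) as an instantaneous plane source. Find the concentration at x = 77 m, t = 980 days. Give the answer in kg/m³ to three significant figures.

For an instantaneous plane source, C(x,t) = M/(n_e·A·√(4πDt)) · exp(−(x−vt)²/(4Dt)), with n_e·A the pore (flow) area.
Plume center vt = 0.070 × 980 = 68.6 m, so the well at 77 m is 8.4 m downgradient of the peak.
√(4πDt) = 168.3 m, giving peak height M/(n_e·A·√(4πDt)) = 0.22/(0.28 × 14 × 168.3) = 0.0003335 kg/m³.
(x−vt)²/(4Dt) = (8.4)²/(4 × 2.3 × 980) = 0.007826; exp(−0.007826) = 0.9922.
C = 0.0003335 × 0.9922 = 0.000331 kg/m³.

0.000331 kg/m³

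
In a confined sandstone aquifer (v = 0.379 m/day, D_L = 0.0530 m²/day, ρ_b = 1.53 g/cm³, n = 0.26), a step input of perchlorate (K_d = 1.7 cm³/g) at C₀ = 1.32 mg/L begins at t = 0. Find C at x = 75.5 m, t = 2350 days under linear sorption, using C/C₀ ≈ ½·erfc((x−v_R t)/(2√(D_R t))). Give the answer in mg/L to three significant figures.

1.15 mg/L

Retardation factor R = 1 + ρ_b·K_d/n = 1 + 1.53 × 1.7/0.26 = 11.00.
Sorption retards both mechanisms: v_R = v/R = 0.03445 m/day, D_R = D/R = 0.004818 m²/day.
v_R·t = 0.03445 × 2350 = 80.9575 m; 2√(D_R t) = 6.730 m; argument = (75.5 − 80.9575)/6.730 = -0.8109.
C = C₀ × ½·erfc(-0.8109) = 1.32 × 0.8743 = 1.15 mg/L.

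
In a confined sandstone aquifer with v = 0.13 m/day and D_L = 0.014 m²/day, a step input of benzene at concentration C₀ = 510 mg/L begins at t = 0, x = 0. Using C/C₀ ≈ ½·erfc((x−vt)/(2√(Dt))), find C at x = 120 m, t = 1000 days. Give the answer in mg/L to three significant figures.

For a continuous step input, C/C₀ ≈ ½·erfc((x−vt)/(2√(Dt))).
vt = 0.13 × 1000 = 130 m and 2√(Dt) = 2√(0.014 × 1000) = 7.483 m.
Argument (x−vt)/(2√(Dt)) = (120 − 130)/7.483 = -1.336; ½·erfc(-1.336) = 0.9706.
C = 510 × 0.9706 = 495 mg/L.

495 mg/L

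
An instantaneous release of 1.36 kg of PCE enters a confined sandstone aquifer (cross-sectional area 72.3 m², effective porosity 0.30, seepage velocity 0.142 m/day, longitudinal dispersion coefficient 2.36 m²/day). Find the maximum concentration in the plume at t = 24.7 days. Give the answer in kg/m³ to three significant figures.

0.00232 kg/m³

The peak of an instantaneous 1D plume sits at x = vt; there the Gaussian factor is 1 and C_max = M/(n_e·A·√(4πDt)), where n_e·A is the pore area the mass is dissolved in.
√(4πDt) = √(4π × 2.36 × 24.7) = 27.07 m, so C_max = 1.36/(0.30 × 72.3 × 27.07) = 0.00232 kg/m³.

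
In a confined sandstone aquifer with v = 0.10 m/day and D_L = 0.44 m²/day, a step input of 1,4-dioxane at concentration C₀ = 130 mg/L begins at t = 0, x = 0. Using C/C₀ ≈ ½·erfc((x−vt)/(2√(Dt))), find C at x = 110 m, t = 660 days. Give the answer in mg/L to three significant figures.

4.41 mg/L

For a continuous step input, C/C₀ ≈ ½·erfc((x−vt)/(2√(Dt))).
vt = 0.10 × 660 = 66 m and 2√(Dt) = 2√(0.44 × 660) = 34.08 m.
Argument (x−vt)/(2√(Dt)) = (110 − 66)/34.08 = 1.291; ½·erfc(1.291) = 0.03394.
C = 130 × 0.03394 = 4.41 mg/L.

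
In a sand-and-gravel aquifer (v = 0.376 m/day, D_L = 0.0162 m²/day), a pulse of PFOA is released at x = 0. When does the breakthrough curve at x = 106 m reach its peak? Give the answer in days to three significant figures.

For the 1D instantaneous-source solution, setting ∂C/∂t = 0 at fixed x gives v²t² + 2Dt − x² = 0, so t = (√(D² + v²x²) − D)/v².
√(D² + v²x²) = √(0.0162² + 0.376² × 106²) = 39.86; v² = 0.141376.
t = (39.86 − 0.0162)/0.141376 = 282 days (vs. the pure-advection estimate x/v = 282 d).

282 days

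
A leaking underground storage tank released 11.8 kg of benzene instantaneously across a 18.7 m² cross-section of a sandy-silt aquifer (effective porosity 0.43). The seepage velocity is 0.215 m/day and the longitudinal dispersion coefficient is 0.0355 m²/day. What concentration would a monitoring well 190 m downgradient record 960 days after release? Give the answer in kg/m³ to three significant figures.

0.00986 kg/m³

For an instantaneous plane source, C(x,t) = M/(n_e·A·√(4πDt)) · exp(−(x−vt)²/(4Dt)), with n_e·A the pore (flow) area.
Plume center vt = 0.215 × 960 = 206.4 m, so the well at 190 m is 16.4 m upgradient of the peak.
√(4πDt) = 20.69 m, giving peak height M/(n_e·A·√(4πDt)) = 11.8/(0.43 × 18.7 × 20.69) = 0.07093 kg/m³.
(x−vt)²/(4Dt) = (-16.4)²/(4 × 0.0355 × 960) = 1.973; exp(−1.973) = 0.1390.
C = 0.07093 × 0.1390 = 0.00986 kg/m³.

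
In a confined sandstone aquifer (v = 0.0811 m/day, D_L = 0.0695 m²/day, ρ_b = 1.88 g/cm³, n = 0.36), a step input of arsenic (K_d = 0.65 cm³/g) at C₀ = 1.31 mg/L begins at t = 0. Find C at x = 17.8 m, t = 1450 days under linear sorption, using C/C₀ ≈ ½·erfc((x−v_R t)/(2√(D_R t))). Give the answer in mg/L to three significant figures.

1.19 mg/L

Retardation factor R = 1 + ρ_b·K_d/n = 1 + 1.88 × 0.65/0.36 = 4.394.
Sorption retards both mechanisms: v_R = v/R = 0.01846 m/day, D_R = D/R = 0.01582 m²/day.
v_R·t = 0.01846 × 1450 = 26.767 m; 2√(D_R t) = 9.579 m; argument = (17.8 − 26.767)/9.579 = -0.9361.
C = C₀ × ½·erfc(-0.9361) = 1.31 × 0.9072 = 1.19 mg/L.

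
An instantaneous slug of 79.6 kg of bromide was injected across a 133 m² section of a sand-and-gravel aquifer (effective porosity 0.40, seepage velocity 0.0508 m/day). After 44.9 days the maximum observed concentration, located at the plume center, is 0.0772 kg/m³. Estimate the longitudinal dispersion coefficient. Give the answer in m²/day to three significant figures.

0.666 m²/day

At the plume center C_max = M/(n_e·A·√(4πDt)), so D = M²/(4πt·(n_e·A·C_max)²).
n_e·A·C_max = 0.40 × 133 × 0.0772 = 4.107 kg/m.
D = 79.6²/(4π × 44.9 × 4.107²) = 0.666 m²/day.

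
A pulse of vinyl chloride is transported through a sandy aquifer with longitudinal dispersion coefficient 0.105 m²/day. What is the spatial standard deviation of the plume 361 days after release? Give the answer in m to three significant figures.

Dispersive spreading gives a Gaussian with σ² = 2Dt; advection only shifts the center.
σ = √(2 × 0.105 × 361) = 8.71 m.

8.71 m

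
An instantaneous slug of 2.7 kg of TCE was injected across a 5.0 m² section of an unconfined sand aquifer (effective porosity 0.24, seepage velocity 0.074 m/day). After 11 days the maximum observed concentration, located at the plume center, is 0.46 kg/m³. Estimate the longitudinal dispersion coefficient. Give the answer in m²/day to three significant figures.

At the plume center C_max = M/(n_e·A·√(4πDt)), so D = M²/(4πt·(n_e·A·C_max)²).
n_e·A·C_max = 0.24 × 5.0 × 0.46 = 0.5520 kg/m.
D = 2.7²/(4π × 11 × 0.5520²) = 0.173 m²/day.

0.173 m²/day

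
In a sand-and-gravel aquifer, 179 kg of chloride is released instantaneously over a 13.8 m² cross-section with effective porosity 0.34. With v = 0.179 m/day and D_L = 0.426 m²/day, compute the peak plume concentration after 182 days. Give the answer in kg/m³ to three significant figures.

1.22 kg/m³

The peak of an instantaneous 1D plume sits at x = vt; there the Gaussian factor is 1 and C_max = M/(n_e·A·√(4πDt)), where n_e·A is the pore area the mass is dissolved in.
√(4πDt) = √(4π × 0.426 × 182) = 31.21 m, so C_max = 179/(0.34 × 13.8 × 31.21) = 1.22 kg/m³.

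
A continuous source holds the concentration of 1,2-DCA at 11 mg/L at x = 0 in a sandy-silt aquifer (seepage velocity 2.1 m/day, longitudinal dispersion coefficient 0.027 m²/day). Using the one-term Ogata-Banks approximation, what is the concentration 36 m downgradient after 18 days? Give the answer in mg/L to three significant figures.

10.6 mg/L

For a continuous step input, C/C₀ ≈ ½·erfc((x−vt)/(2√(Dt))).
vt = 2.1 × 18 = 37.8 m and 2√(Dt) = 2√(0.027 × 18) = 1.394 m.
Argument (x−vt)/(2√(Dt)) = (36 − 37.8)/1.394 = -1.291; ½·erfc(-1.291) = 0.9661.
C = 11 × 0.9661 = 10.6 mg/L.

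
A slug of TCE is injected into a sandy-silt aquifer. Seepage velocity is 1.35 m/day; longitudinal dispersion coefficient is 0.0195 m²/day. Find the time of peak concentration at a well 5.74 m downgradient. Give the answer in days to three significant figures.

For the 1D instantaneous-source solution, setting ∂C/∂t = 0 at fixed x gives v²t² + 2Dt − x² = 0, so t = (√(D² + v²x²) − D)/v².
√(D² + v²x²) = √(0.0195² + 1.35² × 5.74²) = 7.749; v² = 1.8225.
t = (7.749 − 0.0195)/1.8225 = 4.24 days (vs. the pure-advection estimate x/v = 4.25 d).

4.24 days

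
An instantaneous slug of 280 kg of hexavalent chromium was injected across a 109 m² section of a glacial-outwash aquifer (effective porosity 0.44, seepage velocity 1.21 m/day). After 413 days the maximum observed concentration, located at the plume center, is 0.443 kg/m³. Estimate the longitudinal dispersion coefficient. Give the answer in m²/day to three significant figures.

0.0335 m²/day

At the plume center C_max = M/(n_e·A·√(4πDt)), so D = M²/(4πt·(n_e·A·C_max)²).
n_e·A·C_max = 0.44 × 109 × 0.443 = 21.25 kg/m.
D = 280²/(4π × 413 × 21.25²) = 0.0335 m²/day.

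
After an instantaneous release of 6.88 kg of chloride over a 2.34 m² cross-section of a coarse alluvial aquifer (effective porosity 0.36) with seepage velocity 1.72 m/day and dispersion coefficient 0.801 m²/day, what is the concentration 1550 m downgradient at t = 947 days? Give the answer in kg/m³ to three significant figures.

For an instantaneous plane source, C(x,t) = M/(n_e·A·√(4πDt)) · exp(−(x−vt)²/(4Dt)), with n_e·A the pore (flow) area.
Plume center vt = 1.72 × 947 = 1628.84 m, so the well at 1550 m is 78.84 m upgradient of the peak.
√(4πDt) = 97.63 m, giving peak height M/(n_e·A·√(4πDt)) = 6.88/(0.36 × 2.34 × 97.63) = 0.08365 kg/m³.
(x−vt)²/(4Dt) = (-78.84)²/(4 × 0.801 × 947) = 2.049; exp(−2.049) = 0.1289.
C = 0.08365 × 0.1289 = 0.0108 kg/m³.

0.0108 kg/m³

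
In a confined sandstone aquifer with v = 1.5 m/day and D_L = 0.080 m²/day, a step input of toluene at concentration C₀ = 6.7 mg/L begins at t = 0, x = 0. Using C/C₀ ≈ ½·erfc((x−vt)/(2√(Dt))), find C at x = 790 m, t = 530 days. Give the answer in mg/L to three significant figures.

For a continuous step input, C/C₀ ≈ ½·erfc((x−vt)/(2√(Dt))).
vt = 1.5 × 530 = 795 m and 2√(Dt) = 2√(0.080 × 530) = 13.02 m.
Argument (x−vt)/(2√(Dt)) = (790 − 795)/13.02 = -0.3840; ½·erfc(-0.3840) = 0.7065.
C = 6.7 × 0.7065 = 4.73 mg/L.

4.73 mg/L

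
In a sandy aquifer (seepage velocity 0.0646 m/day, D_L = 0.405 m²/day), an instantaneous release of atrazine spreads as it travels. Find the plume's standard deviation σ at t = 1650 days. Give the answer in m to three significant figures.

Dispersive spreading gives a Gaussian with σ² = 2Dt; advection only shifts the center.
σ = √(2 × 0.405 × 1650) = 36.6 m.

36.6 m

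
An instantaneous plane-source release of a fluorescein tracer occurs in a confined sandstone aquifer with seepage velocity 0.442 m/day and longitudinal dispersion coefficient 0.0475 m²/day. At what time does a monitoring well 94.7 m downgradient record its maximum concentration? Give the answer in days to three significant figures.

For the 1D instantaneous-source solution, setting ∂C/∂t = 0 at fixed x gives v²t² + 2Dt − x² = 0, so t = (√(D² + v²x²) − D)/v².
√(D² + v²x²) = √(0.0475² + 0.442² × 94.7²) = 41.86; v² = 0.195364.
t = (41.86 − 0.0475)/0.195364 = 214 days (vs. the pure-advection estimate x/v = 214 d).

214 days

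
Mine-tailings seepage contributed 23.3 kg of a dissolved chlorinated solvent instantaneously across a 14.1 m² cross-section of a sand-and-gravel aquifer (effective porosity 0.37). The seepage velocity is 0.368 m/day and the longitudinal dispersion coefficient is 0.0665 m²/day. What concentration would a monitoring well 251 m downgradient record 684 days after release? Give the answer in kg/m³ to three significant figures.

0.186 kg/m³

For an instantaneous plane source, C(x,t) = M/(n_e·A·√(4πDt)) · exp(−(x−vt)²/(4Dt)), with n_e·A the pore (flow) area.
Plume center vt = 0.368 × 684 = 251.712 m, so the well at 251 m is 0.712 m upgradient of the peak.
√(4πDt) = 23.91 m, giving peak height M/(n_e·A·√(4πDt)) = 23.3/(0.37 × 14.1 × 23.91) = 0.1868 kg/m³.
(x−vt)²/(4Dt) = (-0.712)²/(4 × 0.0665 × 684) = 0.002786; exp(−0.002786) = 0.9972.
C = 0.1868 × 0.9972 = 0.186 kg/m³.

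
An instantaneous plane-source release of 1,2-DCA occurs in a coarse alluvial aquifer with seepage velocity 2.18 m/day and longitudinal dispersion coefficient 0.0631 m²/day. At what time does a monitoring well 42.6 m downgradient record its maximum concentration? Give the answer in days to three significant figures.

For the 1D instantaneous-source solution, setting ∂C/∂t = 0 at fixed x gives v²t² + 2Dt − x² = 0, so t = (√(D² + v²x²) − D)/v².
√(D² + v²x²) = √(0.0631² + 2.18² × 42.6²) = 92.87; v² = 4.7524.
t = (92.87 − 0.0631)/4.7524 = 19.5 days (vs. the pure-advection estimate x/v = 19.5 d).

19.5 days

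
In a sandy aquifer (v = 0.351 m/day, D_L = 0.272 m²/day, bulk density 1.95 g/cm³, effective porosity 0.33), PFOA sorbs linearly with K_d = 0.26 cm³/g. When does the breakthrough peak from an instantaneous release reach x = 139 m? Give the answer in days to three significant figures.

999 days

Retardation factor R = 1 + ρ_b·K_d/n = 1 + 1.95 × 0.26/0.33 = 2.536.
Sorption retards both mechanisms: v_R = v/R = 0.1384 m/day, D_R = D/R = 0.1073 m²/day.
Peak time from v_R²t² + 2D_R t − x² = 0: t = (√(D_R² + v_R²x²) − D_R)/v_R².
√(D_R² + v_R²x²) = √(0.1073² + 0.1384² × 139²) = 19.24; v_R² = 0.01915.
t = (19.24 − 0.1073)/0.01915 = 999 days.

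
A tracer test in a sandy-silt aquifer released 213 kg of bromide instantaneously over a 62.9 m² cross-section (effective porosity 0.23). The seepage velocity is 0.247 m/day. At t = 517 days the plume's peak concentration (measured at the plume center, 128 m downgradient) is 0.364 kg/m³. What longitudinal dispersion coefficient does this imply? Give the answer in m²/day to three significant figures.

0.252 m²/day

At the plume center C_max = M/(n_e·A·√(4πDt)), so D = M²/(4πt·(n_e·A·C_max)²).
n_e·A·C_max = 0.23 × 62.9 × 0.364 = 5.266 kg/m.
D = 213²/(4π × 517 × 5.266²) = 0.252 m²/day.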